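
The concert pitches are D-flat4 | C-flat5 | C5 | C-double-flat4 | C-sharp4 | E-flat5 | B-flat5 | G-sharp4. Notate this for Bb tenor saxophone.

The Bb tenor saxophone sounds a major ninth below written, so the written part must be a major ninth above concert — transpose each note up.
Db4 to Eb5
Cb5 to Db6
C5 to D6
Cbb4 to Dbb5
C#4 to D#5
Eb5 to F6
Bb5 to C7
G#4 to A#5

Eb5 Db6 D6 Dbb5 D#5 F6 C7 A#5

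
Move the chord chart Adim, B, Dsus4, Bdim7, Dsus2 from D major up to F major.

Cdim D Fsus4 Ddim7 Fsus2

D major up to F major is a minor third; each chord root moves by that interval while the quality stays the same.
Adim: root A up a minor third → C, giving Cdim.
B: root B up a minor third → D, giving D.
Dsus4: root D up a minor third → F, giving Fsus4.
Bdim7: root B up a minor third → D, giving Ddim7.
Dsus2: root D up a minor third → F, giving Fsus2.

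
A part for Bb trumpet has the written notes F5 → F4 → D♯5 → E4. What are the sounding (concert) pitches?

Eb5 Eb4 C#5 D4

The Bb trumpet sounds a major second below written, so transpose each written note down a major second.
F5 gives Eb5
F4 gives Eb4
D#5 gives C#5
E4 gives D4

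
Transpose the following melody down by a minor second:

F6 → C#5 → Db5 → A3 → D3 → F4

E6 B#4 C5 G#3 C#3 E4

F6 down a minor second is E6.
A minor second down from C#5 gives B#4.
A minor second down from Db5 gives C5.
A minor second down from A3 gives G#3.
D3: a second down reaches C, and 1 semitone makes it C#3.
F4 down a minor second is E4.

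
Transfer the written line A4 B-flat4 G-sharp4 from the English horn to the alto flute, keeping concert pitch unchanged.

G4 Ab4 F#4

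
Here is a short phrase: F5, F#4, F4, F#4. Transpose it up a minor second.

F5 gives Gb5
F#4 gives G4
F4 gives Gb4
F#4 gives G4

Gb5 G4 Gb4 G4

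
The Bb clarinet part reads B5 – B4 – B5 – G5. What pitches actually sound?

A5 A4 A5 F5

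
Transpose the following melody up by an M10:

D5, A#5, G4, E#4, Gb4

D5 → F#6
A#5 → C##7
G4 → B5
E#4 → G##5
Gb4 → Bb5

F#6 C##7 B5 G##5 Bb5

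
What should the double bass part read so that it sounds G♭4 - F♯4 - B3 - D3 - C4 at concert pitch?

Written C4 sounds as C3 on the double bass, so concert pitches are written a perfect octave up.
Gb4 -> Gb5
F#4 -> F#5
B3 -> B4
D3 -> D4
C4 -> C5

Gb5 F#5 B4 D4 C5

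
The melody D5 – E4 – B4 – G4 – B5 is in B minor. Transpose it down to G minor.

Bb4 C4 G4 Eb4 G5

From B down to G is a major third; apply that to each pitch.
D5 becomes Bb4
E4 becomes C4
B4 becomes G4
G4 becomes Eb4
B5 becomes G5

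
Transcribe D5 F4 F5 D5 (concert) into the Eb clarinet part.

B4 D4 D5 B4

Written C4 sounds as Eb4 on the Eb clarinet, so concert pitches are written a minor third down.
D5 → B4
F4 → D4
F5 → D5
D5 → B4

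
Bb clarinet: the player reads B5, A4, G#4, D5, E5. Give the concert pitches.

A5 G4 F#4 C5 D5

The Bb clarinet sounds a major second below written, so transpose each written note down a major second.
B5 to A5
A4 to G4
G#4 to F#4
D5 to C5
E5 to D5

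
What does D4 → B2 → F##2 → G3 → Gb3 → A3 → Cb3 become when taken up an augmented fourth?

G#4 E#3 B##2 C#4 C4 D#4 F3

D4 gives G#4
B2 gives E#3
F##2 gives B##2
G3 gives C#4
Gb3 gives C4
A3 gives D#4
Cb3 gives F3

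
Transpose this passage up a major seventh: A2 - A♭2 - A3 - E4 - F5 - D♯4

A2 up a major seventh is G#3.
A major seventh up from Ab2 gives G3.
A3 up a major seventh is G#4.
E4 up a major seventh is D#5.
A major seventh up from F5 gives E6.
D#4: a seventh up reaches C, and 11 semitones makes it C##5.

G#3 G3 G#4 D#5 E6 C##5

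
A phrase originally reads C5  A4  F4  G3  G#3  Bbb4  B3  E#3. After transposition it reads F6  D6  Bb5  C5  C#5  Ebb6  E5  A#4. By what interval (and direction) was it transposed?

up a perfect eleventh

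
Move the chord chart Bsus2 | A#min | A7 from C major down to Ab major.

C major down to Ab major is a major third; each chord root moves by that interval while the quality stays the same.
Bsus2: root B down a major third → G, giving Gsus2.
A#min: root A# down a major third → F#, giving F#min.
A7: root A down a major third → F, giving F7.

Gsus2 F#min F7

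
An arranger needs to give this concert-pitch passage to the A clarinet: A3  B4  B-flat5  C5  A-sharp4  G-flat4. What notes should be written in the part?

Written C4 sounds as A3 on the A clarinet, so concert pitches are written a minor third up.
A3 to C4
B4 to D5
Bb5 to Db6
C5 to Eb5
A#4 to C#5
Gb4 to Bbb4

C4 D5 Db6 Eb5 C#5 Bbb4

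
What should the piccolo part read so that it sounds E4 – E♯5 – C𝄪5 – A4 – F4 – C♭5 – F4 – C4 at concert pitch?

E3 E#4 C##4 A3 F3 Cb4 F3 C3

The piccolo sounds a perfect octave above written, so the written part must be a perfect octave below concert — transpose each note down.
E4 -> E3
E#5 -> E#4
C##5 -> C##4
A4 -> A3
F4 -> F3
Cb5 -> Cb4
F4 -> F3
C4 -> C3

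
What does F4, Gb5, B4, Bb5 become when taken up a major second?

G4 Ab5 C#5 C6

F4 gives G4
Gb5 gives Ab5
B4 gives C#5
Bb5 gives C6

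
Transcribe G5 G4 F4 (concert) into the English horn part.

D6 D5 C5

The English horn sounds a perfect fifth below written, so the written part must be a perfect fifth above concert — transpose each note up.
G5 gives D6
G4 gives D5
F4 gives C5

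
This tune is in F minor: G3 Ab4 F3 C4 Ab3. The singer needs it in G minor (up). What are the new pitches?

A3 Bb4 G3 D4 Bb3

F minor to G minor up is a major second, so every note moves up by that interval.
G3 gives A3
Ab4 gives Bb4
F3 gives G3
C4 gives D4
Ab3 gives Bb3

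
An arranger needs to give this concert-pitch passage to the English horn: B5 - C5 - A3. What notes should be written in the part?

The English horn sounds a perfect fifth below written, so the written part must be a perfect fifth above concert — transpose each note up.
B5 becomes F#6
C5 becomes G5
A3 becomes E4

F#6 G5 E4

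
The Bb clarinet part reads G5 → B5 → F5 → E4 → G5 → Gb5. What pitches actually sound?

F5 A5 Eb5 D4 F5 Fb5

Written C4 on the Bb clarinet sounds as Bb3, a major second lower; apply that shift to every note.
G5 gives F5
B5 gives A5
F5 gives Eb5
E4 gives D4
G5 gives F5
Gb5 gives Fb5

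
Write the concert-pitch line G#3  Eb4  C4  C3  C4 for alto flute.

Written C4 sounds as G3 on the alto flute, so concert pitches are written a perfect fourth up.
G#3 to C#4
Eb4 to Ab4
C4 to F4
C3 to F3
C4 to F4

C#4 Ab4 F4 F3 F4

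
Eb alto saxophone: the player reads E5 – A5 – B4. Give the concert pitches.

The Eb alto saxophone sounds a major sixth below written, so transpose each written note down a major sixth.
E5 to G4
A5 to C5
B4 to D4

G4 C5 D4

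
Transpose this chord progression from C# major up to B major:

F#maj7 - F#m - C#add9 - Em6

C# major up to B major is a minor seventh; each chord root moves by that interval while the quality stays the same.
F#maj7: root F# up a minor seventh → E, giving Emaj7.
F#m: root F# up a minor seventh → E, giving Em.
C#add9: root C# up a minor seventh → B, giving Badd9.
Em6: root E up a minor seventh → D, giving Dm6.

Emaj7 Em Badd9 Dm6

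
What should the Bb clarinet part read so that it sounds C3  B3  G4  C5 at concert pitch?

Written C4 sounds as Bb3 on the Bb clarinet, so concert pitches are written a major second up.
C3 to D3
B3 to C#4
G4 to A4
C5 to D5

D3 C#4 A4 D5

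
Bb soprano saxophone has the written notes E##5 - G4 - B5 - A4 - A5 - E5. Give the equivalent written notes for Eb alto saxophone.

First find concert pitch: the Bb soprano saxophone sounds a major second below written, so E##5 G4 B5 A4 A5 E5 sounds D##5 F4 A5 G4 G5 D5.
Then write for Eb alto saxophone: it sounds a major sixth below written, so the part must be a major sixth above concert.
D##5 → B##5
F4 → D5
A5 → F#6
G4 → E5
G5 → E6
D5 → B5

B##5 D5 F#6 E5 E6 B5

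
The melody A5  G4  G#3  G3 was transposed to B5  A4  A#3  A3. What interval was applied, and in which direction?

up a major second

From A5 to B5 is 2 letter names — a second of some quality.
A5 to B5 is 2 semitones, which makes it a major second; the second version is higher, so the direction is up.
Checking another pair — G3 → A3 — gives the same interval.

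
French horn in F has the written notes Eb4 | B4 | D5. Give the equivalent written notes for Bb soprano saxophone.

First find concert pitch: the French horn in F sounds a perfect fifth below written, so Eb4 B4 D5 sounds Ab3 E4 G4.
Then write for Bb soprano saxophone: it sounds a major second below written, so the part must be a major second above concert.
Ab3 → Bb3
E4 → F#4
G4 → A4

Bb3 F#4 A4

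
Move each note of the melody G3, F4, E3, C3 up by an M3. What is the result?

G3 → B3
F4 → A4
E3 → G#3
C3 → E3

B3 A4 G#3 E3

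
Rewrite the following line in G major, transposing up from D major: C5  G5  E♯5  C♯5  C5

F5 C6 A#5 F#5 F5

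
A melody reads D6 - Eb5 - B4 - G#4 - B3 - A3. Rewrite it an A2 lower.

Cb6 Dbb5 Ab4 F4 Ab3 Gb3

D6: a second down reaches C, and 3 semitones makes it Cb6.
Eb5: a second down reaches D, and 3 semitones makes it Dbb5.
B4: a second down reaches A, and 3 semitones makes it Ab4.
G#4: a second down reaches F, and 3 semitones makes it F4.
An augmented second down from B3 gives Ab3.
An augmented second down from A3 gives Gb3.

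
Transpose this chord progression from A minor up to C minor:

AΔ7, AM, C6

CΔ7 CM Eb6

A minor up to C minor is a minor third; each chord root moves by that interval while the quality stays the same.
AΔ7: root A up a minor third → C, giving CΔ7.
AM: root A up a minor third → C, giving CM.
C6: root C up a minor third → Eb, giving Eb6.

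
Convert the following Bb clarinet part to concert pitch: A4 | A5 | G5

The Bb clarinet sounds a major second below written, so transpose each written note down a major second.
A4 -> G4
A5 -> G5
G5 -> F5

G4 G5 F5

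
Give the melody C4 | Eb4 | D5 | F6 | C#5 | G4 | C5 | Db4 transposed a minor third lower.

A3 C4 B4 D6 A#4 E4 A4 Bb3

C4 gives A3
Eb4 gives C4
D5 gives B4
F6 gives D6
C#5 gives A#4
G4 gives E4
C5 gives A4
Db4 gives Bb3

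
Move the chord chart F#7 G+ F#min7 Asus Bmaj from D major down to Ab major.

D major down to Ab major is an augmented fourth; each chord root moves by that interval while the quality stays the same.
F#7: root F# down an augmented fourth → C, giving C7.
G+: root G down an augmented fourth → Db, giving Db+.
F#min7: root F# down an augmented fourth → C, giving Cmin7.
Asus: root A down an augmented fourth → Eb, giving Ebsus.
Bmaj: root B down an augmented fourth → F, giving Fmaj.

C7 Db+ Cmin7 Ebsus Fmaj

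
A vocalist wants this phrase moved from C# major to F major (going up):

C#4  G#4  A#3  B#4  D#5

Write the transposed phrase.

C# major to F major up is a diminished fourth, so every note moves up by that interval.
C#4 → F4
G#4 → C5
A#3 → D4
B#4 → E5
D#5 → G5

F4 C5 D4 E5 G5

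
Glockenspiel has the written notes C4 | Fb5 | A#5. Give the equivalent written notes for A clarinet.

First find concert pitch: the glockenspiel sounds a perfect fifteenth above written, so C4 Fb5 A#5 sounds C6 Fb7 A#7.
Then write for A clarinet: it sounds a minor third below written, so the part must be a minor third above concert.
C6 → Eb6
Fb7 → Abb7
A#7 → C#8

Eb6 Abb7 C#8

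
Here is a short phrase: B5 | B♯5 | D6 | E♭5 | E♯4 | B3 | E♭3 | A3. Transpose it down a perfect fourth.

F#5 F##5 A5 Bb4 B#3 F#3 Bb2 E3

B5 → F#5
B#5 → F##5
D6 → A5
Eb5 → Bb4
E#4 → B#3
B3 → F#3
Eb3 → Bb2
A3 → E3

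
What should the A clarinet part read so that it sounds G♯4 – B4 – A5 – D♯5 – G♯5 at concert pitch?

B4 D5 C6 F#5 B5

Written C4 sounds as A3 on the A clarinet, so concert pitches are written a minor third up.
G#4 gives B4
B4 gives D5
A5 gives C6
D#5 gives F#5
G#5 gives B5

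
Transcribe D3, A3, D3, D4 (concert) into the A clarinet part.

F3 C4 F3 F4

Written C4 sounds as A3 on the A clarinet, so concert pitches are written a minor third up.
D3 → F3
A3 → C4
D3 → F3
D4 → F4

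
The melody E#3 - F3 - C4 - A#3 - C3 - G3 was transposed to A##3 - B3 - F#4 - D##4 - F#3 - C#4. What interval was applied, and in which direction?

From E#3 to A##3 is 4 letter names — a fourth of some quality.
E#3 to A##3 is 6 semitones, which makes it an augmented fourth; the second version is higher, so the direction is up.
Checking another pair — G3 → C#4 — gives the same interval.

up an augmented fourth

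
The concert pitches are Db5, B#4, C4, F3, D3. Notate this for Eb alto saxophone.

Bb5 G##5 A4 D4 B3

The Eb alto saxophone sounds a major sixth below written, so the written part must be a major sixth above concert — transpose each note up.
Db5 gives Bb5
B#4 gives G##5
C4 gives A4
F3 gives D4
D3 gives B3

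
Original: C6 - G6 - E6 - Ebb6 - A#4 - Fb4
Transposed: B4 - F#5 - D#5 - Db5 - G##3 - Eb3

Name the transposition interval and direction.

down a minor ninth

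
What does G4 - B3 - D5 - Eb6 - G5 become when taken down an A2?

Fb4 Ab3 Cb5 Dbb6 Fb5

G4 gives Fb4
B3 gives Ab3
D5 gives Cb5
Eb6 gives Dbb6
G5 gives Fb5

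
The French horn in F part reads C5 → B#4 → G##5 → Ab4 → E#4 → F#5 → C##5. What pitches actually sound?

The French horn in F sounds a perfect fifth below written, so transpose each written note down a perfect fifth.
C5 gives F4
B#4 gives E#4
G##5 gives C##5
Ab4 gives Db4
E#4 gives A#3
F#5 gives B4
C##5 gives F##4

F4 E#4 C##5 Db4 A#3 B4 F##4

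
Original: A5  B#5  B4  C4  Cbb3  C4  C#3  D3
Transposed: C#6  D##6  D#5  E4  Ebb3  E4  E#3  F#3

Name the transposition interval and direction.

From A5 to C#6 is 3 letter names — a third of some quality.
A5 to C#6 is 4 semitones, which makes it a major third; the second version is higher, so the direction is up.
Checking another pair — D3 → F#3 — gives the same interval.

up a major third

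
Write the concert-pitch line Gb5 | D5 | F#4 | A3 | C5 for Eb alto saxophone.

Written C4 sounds as Eb3 on the Eb alto saxophone, so concert pitches are written a major sixth up.
Gb5 -> Eb6
D5 -> B5
F#4 -> D#5
A3 -> F#4
C5 -> A5

Eb6 B5 D#5 F#4 A5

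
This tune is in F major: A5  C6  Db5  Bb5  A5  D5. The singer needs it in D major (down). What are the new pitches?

F#5 A5 Bb4 G5 F#5 B4

F major to D major down is a minor third, so every note moves down by that interval.
A5 becomes F#5
C6 becomes A5
Db5 becomes Bb4
Bb5 becomes G5
A5 becomes F#5
D5 becomes B4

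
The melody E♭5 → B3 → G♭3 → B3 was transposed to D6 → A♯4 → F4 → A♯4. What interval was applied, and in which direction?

up a major seventh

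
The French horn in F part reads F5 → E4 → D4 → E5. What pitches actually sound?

Bb4 A3 G3 A4

Written C4 on the French horn in F sounds as F3, a perfect fifth lower; apply that shift to every note.
F5 -> Bb4
E4 -> A3
D4 -> G3
E5 -> A4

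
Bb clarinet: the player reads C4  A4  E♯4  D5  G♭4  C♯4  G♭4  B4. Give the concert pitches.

Bb3 G4 D#4 C5 Fb4 B3 Fb4 A4

The Bb clarinet sounds a major second below written, so transpose each written note down a major second.
C4 gives Bb3
A4 gives G4
E#4 gives D#4
D5 gives C5
Gb4 gives Fb4
C#4 gives B3
Gb4 gives Fb4
B4 gives A4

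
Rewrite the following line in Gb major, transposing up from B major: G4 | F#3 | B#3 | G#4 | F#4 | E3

Ebb5 Db4 G4 Eb5 Db5 Cb4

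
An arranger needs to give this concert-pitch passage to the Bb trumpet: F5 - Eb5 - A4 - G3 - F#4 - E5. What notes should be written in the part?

The Bb trumpet sounds a major second below written, so the written part must be a major second above concert — transpose each note up.
F5 to G5
Eb5 to F5
A4 to B4
G3 to A3
F#4 to G#4
E5 to F#5

G5 F5 B4 A3 G#4 F#5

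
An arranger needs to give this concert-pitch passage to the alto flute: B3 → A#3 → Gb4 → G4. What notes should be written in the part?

E4 D#4 Cb5 C5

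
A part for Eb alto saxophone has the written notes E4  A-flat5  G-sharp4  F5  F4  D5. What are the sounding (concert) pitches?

G3 Cb5 B3 Ab4 Ab3 F4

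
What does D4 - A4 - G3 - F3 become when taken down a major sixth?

D4: a sixth down reaches F, and 9 semitones makes it F3.
A4: a sixth down reaches C, and 9 semitones makes it C4.
G3 down a major sixth is Bb2.
F3: a sixth down reaches A, and 9 semitones makes it Ab2.

F3 C4 Bb2 Ab2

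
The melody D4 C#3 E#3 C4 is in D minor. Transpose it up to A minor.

A4 G#3 B#3 G4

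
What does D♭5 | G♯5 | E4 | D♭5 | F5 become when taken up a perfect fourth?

Gb5 C#6 A4 Gb5 Bb5

Db5 becomes Gb5
G#5 becomes C#6
E4 becomes A4
Db5 becomes Gb5
F5 becomes Bb5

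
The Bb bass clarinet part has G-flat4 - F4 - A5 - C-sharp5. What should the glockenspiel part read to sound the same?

Fb1 Eb1 G2 B1

First find concert pitch: the Bb bass clarinet sounds a major ninth below written, so G-flat4 F4 A5 C-sharp5 sounds Fb3 Eb3 G4 B3.
Then write for glockenspiel: it sounds a perfect fifteenth above written, so the part must be a perfect fifteenth below concert.
Fb3 → Fb1
Eb3 → Eb1
G4 → G2
B3 → B1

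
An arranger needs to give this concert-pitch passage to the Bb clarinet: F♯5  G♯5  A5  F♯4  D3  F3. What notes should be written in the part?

G#5 A#5 B5 G#4 E3 G3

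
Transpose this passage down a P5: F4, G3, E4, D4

A perfect fifth down from F4 gives Bb3.
G3 down a perfect fifth is C3.
A perfect fifth down from E4 gives A3.
A perfect fifth down from D4 gives G3.

Bb3 C3 A3 G3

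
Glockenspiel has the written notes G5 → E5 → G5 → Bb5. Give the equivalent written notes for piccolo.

G6 E6 G6 Bb6

First find concert pitch: the glockenspiel sounds a perfect fifteenth above written, so G5 E5 G5 Bb5 sounds G7 E7 G7 Bb7.
Then write for piccolo: it sounds a perfect octave above written, so the part must be a perfect octave below concert.
G7 → G6
E7 → E6
G7 → G6
Bb7 → Bb6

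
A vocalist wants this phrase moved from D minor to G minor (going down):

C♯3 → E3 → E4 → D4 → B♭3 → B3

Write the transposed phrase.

F#2 A2 A3 G3 Eb3 E3

From D down to G is a perfect fifth; apply that to each pitch.
C#3 gives F#2
E3 gives A2
E4 gives A3
D4 gives G3
Bb3 gives Eb3
B3 gives E3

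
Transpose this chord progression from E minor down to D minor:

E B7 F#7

D A7 E7

E minor down to D minor is a major second; each chord root moves by that interval while the quality stays the same.
E: root E down a major second → D, giving D.
B7: root B down a major second → A, giving A7.
F#7: root F# down a major second → E, giving E7.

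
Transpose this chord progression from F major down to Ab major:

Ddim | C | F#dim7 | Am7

F major down to Ab major is a major sixth; each chord root moves by that interval while the quality stays the same.
Ddim: root D down a major sixth → F, giving Fdim.
C: root C down a major sixth → Eb, giving Eb.
F#dim7: root F# down a major sixth → A, giving Adim7.
Am7: root A down a major sixth → C, giving Cm7.

Fdim Eb Adim7 Cm7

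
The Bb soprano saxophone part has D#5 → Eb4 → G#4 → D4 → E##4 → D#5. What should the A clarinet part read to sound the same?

E5 Fb4 A4 Eb4 F##4 E5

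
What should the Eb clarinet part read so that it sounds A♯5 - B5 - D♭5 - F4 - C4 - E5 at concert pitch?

F##5 G#5 Bb4 D4 A3 C#5

Written C4 sounds as Eb4 on the Eb clarinet, so concert pitches are written a minor third down.
A#5 gives F##5
B5 gives G#5
Db5 gives Bb4
F4 gives D4
C4 gives A3
E5 gives C#5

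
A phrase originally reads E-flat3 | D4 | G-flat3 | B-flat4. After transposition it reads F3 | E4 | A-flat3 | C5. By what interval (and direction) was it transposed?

Take the first pair: Eb3 → F3. E to F spans 2 letter names, so the interval is some kind of second.
Eb3 to F3 is 2 semitones, which makes it a major second; the second version is higher, so the direction is up.
Checking another pair — Bb4 → C5 — gives the same interval.

up a major second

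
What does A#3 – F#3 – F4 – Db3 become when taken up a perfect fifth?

E#4 C#4 C5 Ab3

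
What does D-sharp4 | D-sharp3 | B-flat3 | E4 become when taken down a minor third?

D#4 -> B#3
D#3 -> B#2
Bb3 -> G3
E4 -> C#4

B#3 B#2 G3 C#4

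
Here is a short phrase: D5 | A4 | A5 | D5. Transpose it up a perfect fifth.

D5 → A5
A4 → E5
A5 → E6
D5 → A5

A5 E5 E6 A5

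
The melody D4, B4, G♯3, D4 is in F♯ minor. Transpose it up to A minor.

F4 D5 B3 F4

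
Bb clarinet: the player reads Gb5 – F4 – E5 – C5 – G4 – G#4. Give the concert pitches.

Fb5 Eb4 D5 Bb4 F4 F#4

The Bb clarinet sounds a major second below written, so transpose each written note down a major second.
Gb5 gives Fb5
F4 gives Eb4
E5 gives D5
C5 gives Bb4
G4 gives F4
G#4 gives F#4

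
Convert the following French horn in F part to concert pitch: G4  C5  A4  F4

Written C4 on the French horn in F sounds as F3, a perfect fifth lower; apply that shift to every note.
G4 gives C4
C5 gives F4
A4 gives D4
F4 gives Bb3

C4 F4 D4 Bb3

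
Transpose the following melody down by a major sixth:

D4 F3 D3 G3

D4: a sixth down reaches F, and 9 semitones makes it F3.
F3: a sixth down reaches A, and 9 semitones makes it Ab2.
D3: a sixth down reaches F, and 9 semitones makes it F2.
A major sixth down from G3 gives Bb2.

F3 Ab2 F2 Bb2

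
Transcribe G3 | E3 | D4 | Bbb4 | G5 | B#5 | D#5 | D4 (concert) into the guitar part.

G4 E4 D5 Bbb5 G6 B#6 D#6 D5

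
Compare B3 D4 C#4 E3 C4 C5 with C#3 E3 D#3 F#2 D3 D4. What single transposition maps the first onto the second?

Take the first pair: B3 → C#3. B to C spans 7 letter names, so the interval is some kind of seventh.
C#3 to B3 is 10 semitones, which makes it a minor seventh; the second version is lower, so the direction is down.
Checking another pair — C5 → D4 — gives the same interval.

down a minor seventh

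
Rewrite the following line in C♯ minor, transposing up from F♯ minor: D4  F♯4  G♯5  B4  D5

A4 C#5 D#6 F#5 A5

F♯ minor to C♯ minor up is a perfect fifth, so every note moves up by that interval.
D4 becomes A4
F#4 becomes C#5
G#5 becomes D#6
B4 becomes F#5
D5 becomes A5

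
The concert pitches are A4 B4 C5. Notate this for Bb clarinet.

Written C4 sounds as Bb3 on the Bb clarinet, so concert pitches are written a major second up.
A4 -> B4
B4 -> C#5
C5 -> D5

B4 C#5 D5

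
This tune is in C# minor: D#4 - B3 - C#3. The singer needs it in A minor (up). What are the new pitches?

B4 G4 A3

C# minor to A minor up is a minor sixth, so every note moves up by that interval.
D#4 to B4
B3 to G4
C#3 to A3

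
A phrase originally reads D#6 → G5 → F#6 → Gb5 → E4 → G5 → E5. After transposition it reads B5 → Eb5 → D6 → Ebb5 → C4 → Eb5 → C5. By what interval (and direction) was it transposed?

From D#6 to B5 is 3 letter names — a third of some quality.
B5 to D#6 is 4 semitones, which makes it a major third; the second version is lower, so the direction is down.
Checking another pair — E5 → C5 — gives the same interval.

down a major third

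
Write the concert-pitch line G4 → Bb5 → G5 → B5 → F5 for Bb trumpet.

The Bb trumpet sounds a major second below written, so the written part must be a major second above concert — transpose each note up.
G4 gives A4
Bb5 gives C6
G5 gives A5
B5 gives C#6
F5 gives G5

A4 C6 A5 C#6 G5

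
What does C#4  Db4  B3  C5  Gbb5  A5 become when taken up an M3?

C#4 becomes E#4
Db4 becomes F4
B3 becomes D#4
C5 becomes E5
Gbb5 becomes Bbb5
A5 becomes C#6

E#4 F4 D#4 E5 Bbb5 C#6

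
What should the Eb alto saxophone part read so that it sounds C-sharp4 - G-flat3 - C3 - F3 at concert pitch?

Written C4 sounds as Eb3 on the Eb alto saxophone, so concert pitches are written a major sixth up.
C#4 to A#4
Gb3 to Eb4
C3 to A3
F3 to D4

A#4 Eb4 A3 D4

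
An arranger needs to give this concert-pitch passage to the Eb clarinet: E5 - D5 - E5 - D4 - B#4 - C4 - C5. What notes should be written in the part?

C#5 B4 C#5 B3 G##4 A3 A4

The Eb clarinet sounds a minor third above written, so the written part must be a minor third below concert — transpose each note down.
E5 to C#5
D5 to B4
E5 to C#5
D4 to B3
B#4 to G##4
C4 to A3
C5 to A4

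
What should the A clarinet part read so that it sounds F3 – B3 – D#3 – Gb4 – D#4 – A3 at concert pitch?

The A clarinet sounds a minor third below written, so the written part must be a minor third above concert — transpose each note up.
F3 to Ab3
B3 to D4
D#3 to F#3
Gb4 to Bbb4
D#4 to F#4
A3 to C4

Ab3 D4 F#3 Bbb4 F#4 C4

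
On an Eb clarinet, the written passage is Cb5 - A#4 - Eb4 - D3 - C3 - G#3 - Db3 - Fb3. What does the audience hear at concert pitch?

Ebb5 C#5 Gb4 F3 Eb3 B3 Fb3 Abb3

Written C4 on the Eb clarinet sounds as Eb4, a minor third higher; apply that shift to every note.
Cb5 gives Ebb5
A#4 gives C#5
Eb4 gives Gb4
D3 gives F3
C3 gives Eb3
G#3 gives B3
Db3 gives Fb3
Fb3 gives Abb3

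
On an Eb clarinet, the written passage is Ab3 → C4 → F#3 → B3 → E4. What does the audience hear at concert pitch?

Cb4 Eb4 A3 D4 G4

Written C4 on the Eb clarinet sounds as Eb4, a minor third higher; apply that shift to every note.
Ab3 -> Cb4
C4 -> Eb4
F#3 -> A3
B3 -> D4
E4 -> G4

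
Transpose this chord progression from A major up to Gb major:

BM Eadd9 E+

AbM Dbadd9 Db+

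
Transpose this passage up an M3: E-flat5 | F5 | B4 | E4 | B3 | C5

G5 A5 D#5 G#4 D#4 E5

Eb5 to G5
F5 to A5
B4 to D#5
E4 to G#4
B3 to D#4
C5 to E5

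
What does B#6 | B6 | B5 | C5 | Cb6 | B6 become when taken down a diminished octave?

B##5 B#5 B#4 C#4 C5 B#5

B#6 becomes B##5
B6 becomes B#5
B5 becomes B#4
C5 becomes C#4
Cb6 becomes C5
B6 becomes B#5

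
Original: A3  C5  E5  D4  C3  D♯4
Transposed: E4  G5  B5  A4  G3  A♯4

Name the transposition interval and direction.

up a perfect fifth

From A3 to E4 is 5 letter names — a fifth of some quality.
A3 to E4 is 7 semitones, which makes it a perfect fifth; the second version is higher, so the direction is up.
Checking another pair — D#4 → A#4 — gives the same interval.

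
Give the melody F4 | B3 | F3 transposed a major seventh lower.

A major seventh down from F4 gives Gb3.
B3 down a major seventh is C3.
F3: a seventh down reaches G, and 11 semitones makes it Gb2.

Gb3 C3 Gb2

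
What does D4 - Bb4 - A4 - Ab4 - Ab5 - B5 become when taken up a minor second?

Eb4 Cb5 Bb4 Bbb4 Bbb5 C6

A minor second up from D4 gives Eb4.
Bb4: a second up reaches C, and 1 semitone makes it Cb5.
A4: a second up reaches B, and 1 semitone makes it Bb4.
Ab4: a second up reaches B, and 1 semitone makes it Bbb4.
A minor second up from Ab5 gives Bbb5.
B5 up a minor second is C6.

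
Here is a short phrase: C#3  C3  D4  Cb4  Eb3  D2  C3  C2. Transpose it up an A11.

F##4 F#4 G#5 F5 A4 G#3 F#4 F#3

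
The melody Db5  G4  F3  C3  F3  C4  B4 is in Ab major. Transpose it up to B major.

E5 A#4 G#3 D#3 G#3 D#4 C##5

Ab major to B major up is an augmented second, so every note moves up by that interval.
Db5 to E5
G4 to A#4
F3 to G#3
C3 to D#3
F3 to G#3
C4 to D#4
B4 to C##5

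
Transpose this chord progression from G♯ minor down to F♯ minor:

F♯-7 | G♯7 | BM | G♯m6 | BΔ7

E-7 F#7 AM F#m6 AΔ7

G♯ minor down to F♯ minor is a major second; each chord root moves by that interval while the quality stays the same.
F♯-7: root F♯ down a major second → E, giving E-7.
G♯7: root G♯ down a major second → F#, giving F#7.
BM: root B down a major second → A, giving AM.
G♯m6: root G♯ down a major second → F#, giving F#m6.
BΔ7: root B down a major second → A, giving AΔ7.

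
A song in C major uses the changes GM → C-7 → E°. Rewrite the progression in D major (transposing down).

AM D-7 F#°

C major down to D major is a minor seventh; each chord root moves by that interval while the quality stays the same.
GM: root G down a minor seventh → A, giving AM.
C-7: root C down a minor seventh → D, giving D-7.
E°: root E down a minor seventh → F#, giving F#°.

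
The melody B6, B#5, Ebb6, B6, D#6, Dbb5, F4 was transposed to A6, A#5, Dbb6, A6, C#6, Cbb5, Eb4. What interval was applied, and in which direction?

Take the first pair: B6 → A6. B to A spans 2 letter names, so the interval is some kind of second.
A6 to B6 is 2 semitones, which makes it a major second; the second version is lower, so the direction is down.
Checking another pair — F4 → Eb4 — gives the same interval.

down a major second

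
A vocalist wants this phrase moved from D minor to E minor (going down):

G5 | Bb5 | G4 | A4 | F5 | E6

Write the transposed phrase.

A4 C5 A3 B3 G4 F#5

From D down to E is a minor seventh; apply that to each pitch.
G5 becomes A4
Bb5 becomes C5
G4 becomes A3
A4 becomes B3
F5 becomes G4
E6 becomes F#5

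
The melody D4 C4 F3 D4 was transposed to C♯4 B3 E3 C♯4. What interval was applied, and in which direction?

down a minor second

Take the first pair: D4 → C#4. D to C spans 2 letter names, so the interval is some kind of second.
C#4 to D4 is 1 semitone, which makes it a minor second; the second version is lower, so the direction is down.
Checking another pair — D4 → C#4 — gives the same interval.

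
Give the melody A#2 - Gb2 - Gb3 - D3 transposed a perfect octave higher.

A#3 Gb3 Gb4 D4

A perfect octave up from A#2 gives A#3.
A perfect octave up from Gb2 gives Gb3.
Gb3 up a perfect octave is Gb4.
A perfect octave up from D3 gives D4.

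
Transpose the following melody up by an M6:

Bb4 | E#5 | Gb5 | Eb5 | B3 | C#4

G5 C##6 Eb6 C6 G#4 A#4

Bb4 up a major sixth is G5.
E#5: a sixth up reaches C, and 9 semitones makes it C##6.
Gb5: a sixth up reaches E, and 9 semitones makes it Eb6.
Eb5: a sixth up reaches C, and 9 semitones makes it C6.
A major sixth up from B3 gives G#4.
C#4: a sixth up reaches A, and 9 semitones makes it A#4.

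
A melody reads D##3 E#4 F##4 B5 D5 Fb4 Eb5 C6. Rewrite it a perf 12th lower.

G##1 A#2 B#2 E4 G3 Bbb2 Ab3 F4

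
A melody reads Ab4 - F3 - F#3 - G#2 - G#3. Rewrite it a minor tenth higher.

Cb6 Ab4 A4 B3 B4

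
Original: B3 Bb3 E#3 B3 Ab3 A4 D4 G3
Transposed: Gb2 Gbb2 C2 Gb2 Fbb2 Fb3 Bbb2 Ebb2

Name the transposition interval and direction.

down an augmented tenth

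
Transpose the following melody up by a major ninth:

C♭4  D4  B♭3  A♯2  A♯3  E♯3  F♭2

Cb4 up a major ninth is Db5.
A major ninth up from D4 gives E5.
Bb3 up a major ninth is C5.
A#2 up a major ninth is B#3.
A#3 up a major ninth is B#4.
E#3: a ninth up reaches F, and 14 semitones makes it F##4.
Fb2: a ninth up reaches G, and 14 semitones makes it Gb3.

Db5 E5 C5 B#3 B#4 F##4 Gb3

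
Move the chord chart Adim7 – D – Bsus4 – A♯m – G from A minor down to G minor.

A minor down to G minor is a major second; each chord root moves by that interval while the quality stays the same.
Adim7: root A down a major second → G, giving Gdim7.
D: root D down a major second → C, giving C.
Bsus4: root B down a major second → A, giving Asus4.
A♯m: root A♯ down a major second → G#, giving G#m.
G: root G down a major second → F, giving F.

Gdim7 C Asus4 G#m F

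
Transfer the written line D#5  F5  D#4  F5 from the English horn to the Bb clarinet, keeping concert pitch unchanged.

First find concert pitch: the English horn sounds a perfect fifth below written, so D#5 F5 D#4 F5 sounds G#4 Bb4 G#3 Bb4.
Then write for Bb clarinet: it sounds a major second below written, so the part must be a major second above concert.
G#4 → A#4
Bb4 → C5
G#3 → A#3
Bb4 → C5

A#4 C5 A#3 C5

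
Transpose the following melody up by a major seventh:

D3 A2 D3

C#4 G#3 C#4

D3 up a major seventh is C#4.
A2 up a major seventh is G#3.
D3: a seventh up reaches C, and 11 semitones makes it C#4.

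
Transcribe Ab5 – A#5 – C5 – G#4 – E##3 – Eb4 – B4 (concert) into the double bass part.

The double bass sounds a perfect octave below written, so the written part must be a perfect octave above concert — transpose each note up.
Ab5 gives Ab6
A#5 gives A#6
C5 gives C6
G#4 gives G#5
E##3 gives E##4
Eb4 gives Eb5
B4 gives B5

Ab6 A#6 C6 G#5 E##4 Eb5 B5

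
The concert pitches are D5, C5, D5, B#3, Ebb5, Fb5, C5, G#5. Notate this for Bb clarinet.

Written C4 sounds as Bb3 on the Bb clarinet, so concert pitches are written a major second up.
D5 becomes E5
C5 becomes D5
D5 becomes E5
B#3 becomes C##4
Ebb5 becomes Fb5
Fb5 becomes Gb5
C5 becomes D5
G#5 becomes A#5

E5 D5 E5 C##4 Fb5 Gb5 D5 A#5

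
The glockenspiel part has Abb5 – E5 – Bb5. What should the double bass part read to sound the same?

Abb8 E8 Bb8

First find concert pitch: the glockenspiel sounds a perfect fifteenth above written, so Abb5 E5 Bb5 sounds Abb7 E7 Bb7.
Then write for double bass: it sounds a perfect octave below written, so the part must be a perfect octave above concert.
Abb7 → Abb8
E7 → E8
Bb7 → Bb8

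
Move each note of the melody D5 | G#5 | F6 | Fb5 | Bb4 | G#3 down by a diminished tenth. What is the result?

D5 becomes B#3
G#5 becomes E##4
F6 becomes D#5
Fb5 becomes D4
Bb4 becomes G#3
G#3 becomes E##2

B#3 E##4 D#5 D4 G#3 E##2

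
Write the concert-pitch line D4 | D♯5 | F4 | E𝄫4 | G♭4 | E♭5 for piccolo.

The piccolo sounds a perfect octave above written, so the written part must be a perfect octave below concert — transpose each note down.
D4 to D3
D#5 to D#4
F4 to F3
Ebb4 to Ebb3
Gb4 to Gb3
Eb5 to Eb4

D3 D#4 F3 Ebb3 Gb3 Eb4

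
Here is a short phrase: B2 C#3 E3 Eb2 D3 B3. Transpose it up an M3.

D#3 E#3 G#3 G2 F#3 D#4

B2 up a major third is D#3.
C#3 up a major third is E#3.
E3 up a major third is G#3.
A major third up from Eb2 gives G2.
A major third up from D3 gives F#3.
B3: a third up reaches D, and 4 semitones makes it D#4.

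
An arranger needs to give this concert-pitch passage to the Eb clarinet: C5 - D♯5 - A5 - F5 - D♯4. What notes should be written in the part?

A4 B#4 F#5 D5 B#3

The Eb clarinet sounds a minor third above written, so the written part must be a minor third below concert — transpose each note down.
C5 becomes A4
D#5 becomes B#4
A5 becomes F#5
F5 becomes D5
D#4 becomes B#3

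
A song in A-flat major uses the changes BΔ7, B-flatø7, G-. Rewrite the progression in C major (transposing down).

D#Δ7 Dø7 B-

A-flat major down to C major is a minor sixth; each chord root moves by that interval while the quality stays the same.
BΔ7: root B down a minor sixth → D#, giving D#Δ7.
B-flatø7: root B-flat down a minor sixth → D, giving Dø7.
G-: root G down a minor sixth → B, giving B-.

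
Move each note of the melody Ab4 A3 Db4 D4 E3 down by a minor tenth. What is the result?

F3 F#2 Bb2 B2 C#2

A minor tenth down from Ab4 gives F3.
A3: a tenth down reaches F, and 15 semitones makes it F#2.
Db4 down a minor tenth is Bb2.
D4 down a minor tenth is B2.
E3 down a minor tenth is C#2.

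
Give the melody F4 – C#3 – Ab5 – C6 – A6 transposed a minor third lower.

D4 A#2 F5 A5 F#6

F4 → D4
C#3 → A#2
Ab5 → F5
C6 → A5
A6 → F#6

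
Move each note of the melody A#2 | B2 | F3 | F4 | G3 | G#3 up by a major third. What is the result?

C##3 D#3 A3 A4 B3 B#3

A major third up from A#2 gives C##3.
B2 up a major third is D#3.
F3 up a major third is A3.
F4: a third up reaches A, and 4 semitones makes it A4.
A major third up from G3 gives B3.
G#3 up a major third is B#3.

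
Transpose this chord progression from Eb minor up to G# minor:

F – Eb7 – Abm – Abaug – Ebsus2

A# G#7 C#m C#aug G#sus2

Eb minor up to G# minor is an augmented third; each chord root moves by that interval while the quality stays the same.
F: root F up an augmented third → A#, giving A#.
Eb7: root Eb up an augmented third → G#, giving G#7.
Abm: root Ab up an augmented third → C#, giving C#m.
Abaug: root Ab up an augmented third → C#, giving C#aug.
Ebsus2: root Eb up an augmented third → G#, giving G#sus2.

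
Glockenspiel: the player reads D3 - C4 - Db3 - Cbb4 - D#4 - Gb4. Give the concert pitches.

The glockenspiel sounds a perfect fifteenth above written, so transpose each written note up a perfect fifteenth.
D3 -> D5
C4 -> C6
Db3 -> Db5
Cbb4 -> Cbb6
D#4 -> D#6
Gb4 -> Gb6

D5 C6 Db5 Cbb6 D#6 Gb6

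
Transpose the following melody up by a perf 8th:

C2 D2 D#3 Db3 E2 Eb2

C2 up a perfect octave is C3.
A perfect octave up from D2 gives D3.
D#3: an octave up reaches D, and 12 semitones makes it D#4.
A perfect octave up from Db3 gives Db4.
E2 up a perfect octave is E3.
A perfect octave up from Eb2 gives Eb3.

C3 D3 D#4 Db4 E3 Eb3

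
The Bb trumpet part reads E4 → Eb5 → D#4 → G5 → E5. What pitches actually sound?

Written C4 on the Bb trumpet sounds as Bb3, a major second lower; apply that shift to every note.
E4 -> D4
Eb5 -> Db5
D#4 -> C#4
G5 -> F5
E5 -> D5

D4 Db5 C#4 F5 D5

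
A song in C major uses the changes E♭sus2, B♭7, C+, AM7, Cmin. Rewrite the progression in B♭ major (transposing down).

C major down to B♭ major is a major second; each chord root moves by that interval while the quality stays the same.
E♭sus2: root E♭ down a major second → Db, giving Dbsus2.
B♭7: root B♭ down a major second → Ab, giving Ab7.
C+: root C down a major second → Bb, giving Bb+.
AM7: root A down a major second → G, giving GM7.
Cmin: root C down a major second → Bb, giving Bbmin.

Dbsus2 Ab7 Bb+ GM7 Bbmin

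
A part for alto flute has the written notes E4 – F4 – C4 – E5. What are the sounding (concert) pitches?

Written C4 on the alto flute sounds as G3, a perfect fourth lower; apply that shift to every note.
E4 gives B3
F4 gives C4
C4 gives G3
E5 gives B4

B3 C4 G3 B4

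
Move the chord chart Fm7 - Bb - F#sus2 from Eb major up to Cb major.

Eb major up to Cb major is a minor sixth; each chord root moves by that interval while the quality stays the same.
Fm7: root F up a minor sixth → Db, giving Dbm7.
Bb: root Bb up a minor sixth → Gb, giving Gb.
F#sus2: root F# up a minor sixth → D, giving Dsus2.

Dbm7 Gb Dsus2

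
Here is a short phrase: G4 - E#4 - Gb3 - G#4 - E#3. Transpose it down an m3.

G4 becomes E4
E#4 becomes C##4
Gb3 becomes Eb3
G#4 becomes E#4
E#3 becomes C##3

E4 C##4 Eb3 E#4 C##3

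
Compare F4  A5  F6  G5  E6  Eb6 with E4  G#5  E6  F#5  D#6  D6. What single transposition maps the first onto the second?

Take the first pair: F4 → E4. F to E spans 2 letter names, so the interval is some kind of second.
E4 to F4 is 1 semitone, which makes it a minor second; the second version is lower, so the direction is down.
Checking another pair — Eb6 → D6 — gives the same interval.

down a minor second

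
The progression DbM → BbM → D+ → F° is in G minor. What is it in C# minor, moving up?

G minor up to C# minor is an augmented fourth; each chord root moves by that interval while the quality stays the same.
DbM: root Db up an augmented fourth → G, giving GM.
BbM: root Bb up an augmented fourth → E, giving EM.
D+: root D up an augmented fourth → G#, giving G#+.
F°: root F up an augmented fourth → B, giving B°.

GM EM G#+ B°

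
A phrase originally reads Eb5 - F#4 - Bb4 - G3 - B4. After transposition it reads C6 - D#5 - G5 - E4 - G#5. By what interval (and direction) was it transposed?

From Eb5 to C6 is 6 letter names — a sixth of some quality.
Eb5 to C6 is 9 semitones, which makes it a major sixth; the second version is higher, so the direction is up.
Checking another pair — B4 → G#5 — gives the same interval.

up a major sixth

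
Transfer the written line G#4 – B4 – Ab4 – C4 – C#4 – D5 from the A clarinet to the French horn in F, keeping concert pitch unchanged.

B#4 D#5 C5 E4 E#4 F#5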